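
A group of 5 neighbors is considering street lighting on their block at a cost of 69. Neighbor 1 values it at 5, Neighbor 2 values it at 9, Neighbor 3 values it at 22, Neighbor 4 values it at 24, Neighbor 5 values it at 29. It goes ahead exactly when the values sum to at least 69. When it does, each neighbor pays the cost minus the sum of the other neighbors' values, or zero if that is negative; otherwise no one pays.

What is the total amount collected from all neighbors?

15

Total value 89 ≥ cost 69, so it is built.
Neighbor 1: others sum to 84; max(0, 69 - 84) = 0.
Neighbor 2: others sum to 80; max(0, 69 - 80) = 0.
Neighbor 3: others sum to 67; max(0, 69 - 67) = 2.
Neighbor 4: others sum to 65; max(0, 69 - 65) = 4.
Neighbor 5: others sum to 60; max(0, 69 - 60) = 9.
Total collected = 0 + 0 + 2 + 4 + 9 = 15.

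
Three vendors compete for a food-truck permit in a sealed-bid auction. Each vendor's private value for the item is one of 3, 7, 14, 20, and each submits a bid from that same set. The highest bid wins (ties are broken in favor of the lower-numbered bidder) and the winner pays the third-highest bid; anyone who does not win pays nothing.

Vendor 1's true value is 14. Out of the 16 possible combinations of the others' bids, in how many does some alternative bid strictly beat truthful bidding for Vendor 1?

Others bid (3, 20): truth gives 0; bid 20 gives 11 > 0. Violating.
Others bid (7, 20): truth gives 0; bid 20 gives 7 > 0. Violating.
Others bid (20, 3): truth gives 0; bid 20 gives 11 > 0. Violating.
Others bid (20, 7): truth gives 0; bid 20 gives 7 > 0. Violating.
Others bid (3, 3): truth gives 11; no alternative beats it.
Others bid (3, 7): truth gives 11; no alternative beats it.
(Checking all 16 profiles: 4 have a profitable deviation, 12 do not.)

4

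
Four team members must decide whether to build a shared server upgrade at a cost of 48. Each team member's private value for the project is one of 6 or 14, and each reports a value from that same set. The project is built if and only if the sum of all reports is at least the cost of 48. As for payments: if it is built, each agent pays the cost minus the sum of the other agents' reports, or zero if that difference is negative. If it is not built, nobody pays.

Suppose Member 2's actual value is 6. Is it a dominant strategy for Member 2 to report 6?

Check each profile of the others' reports and compare truth against every alternative report.
Others report (6, 14, 14): truth gives 0, best alternative gives -8.
Others report (14, 6, 14): truth gives 0, best alternative gives -8.
Others report (14, 14, 6): truth gives 0, best alternative gives -8.
Others report (6, 6, 6): truth gives 0, best alternative gives 0.
Others report (6, 6, 14): truth gives 0, best alternative gives 0.
Others report (6, 14, 6): truth gives 0, best alternative gives 0.
(Remaining 2 profiles checked similarly; truth is weakly best in each.)
In every case the truthful report is at least as good as any alternative, so it is a dominant strategy.

Yes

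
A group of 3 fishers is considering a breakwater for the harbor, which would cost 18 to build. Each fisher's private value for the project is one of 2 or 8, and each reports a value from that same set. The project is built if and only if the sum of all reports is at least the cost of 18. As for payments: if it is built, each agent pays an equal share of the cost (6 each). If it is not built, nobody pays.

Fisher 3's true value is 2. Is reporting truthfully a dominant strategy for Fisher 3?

Yes

Check each profile of the others' reports and compare truth against every alternative report.
Others report (2, 8): truth gives 0, best alternative gives -4.
Others report (8, 2): truth gives 0, best alternative gives -4.
Others report (8, 8): truth gives -4, best alternative gives -4.
Others report (2, 2): truth gives 0, best alternative gives 0.
In every case the truthful report is at least as good as any alternative, so it is a dominant strategy.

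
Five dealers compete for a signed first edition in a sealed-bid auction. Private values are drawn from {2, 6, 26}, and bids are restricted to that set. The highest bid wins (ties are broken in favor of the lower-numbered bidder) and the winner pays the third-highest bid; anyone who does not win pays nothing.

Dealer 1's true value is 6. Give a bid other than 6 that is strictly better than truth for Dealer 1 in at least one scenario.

26

Suppose Dealer 2 bids 2, Dealer 3 bids 2, Dealer 4 bids 2 and Dealer 5 bids 26.
Bid 6: loses, pays 0, utility 0.
Bid 26: wins, pays 2, utility 6 - 2 = 4.
So bidding 26 beats truth here (4 > 0).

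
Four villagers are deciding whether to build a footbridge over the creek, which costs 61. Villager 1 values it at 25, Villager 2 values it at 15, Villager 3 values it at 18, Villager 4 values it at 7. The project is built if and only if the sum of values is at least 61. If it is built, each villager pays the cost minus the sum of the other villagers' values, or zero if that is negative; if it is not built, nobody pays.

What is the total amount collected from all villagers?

49

Total value 65 ≥ cost 61, so it is built.
Villager 1: others sum to 40; max(0, 61 - 40) = 21.
Villager 2: others sum to 50; max(0, 61 - 50) = 11.
Villager 3: others sum to 47; max(0, 61 - 47) = 14.
Villager 4: others sum to 58; max(0, 61 - 58) = 3.
Total collected = 21 + 11 + 14 + 3 = 49.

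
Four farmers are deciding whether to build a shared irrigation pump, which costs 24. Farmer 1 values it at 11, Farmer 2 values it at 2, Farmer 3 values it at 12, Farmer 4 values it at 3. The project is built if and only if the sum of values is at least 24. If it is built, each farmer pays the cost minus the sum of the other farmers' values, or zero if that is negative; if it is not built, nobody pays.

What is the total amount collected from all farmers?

Total value 28 ≥ cost 24, so it is built.
Farmer 1: others sum to 17; max(0, 24 - 17) = 7.
Farmer 2: others sum to 26; max(0, 24 - 26) = 0.
Farmer 3: others sum to 16; max(0, 24 - 16) = 8.
Farmer 4: others sum to 25; max(0, 24 - 25) = 0.
Total collected = 7 + 0 + 8 + 0 = 15.

15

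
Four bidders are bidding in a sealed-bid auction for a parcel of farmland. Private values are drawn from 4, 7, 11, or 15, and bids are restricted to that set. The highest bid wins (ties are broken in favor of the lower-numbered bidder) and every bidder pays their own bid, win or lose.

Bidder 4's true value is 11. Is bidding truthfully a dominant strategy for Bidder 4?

No

Consider the case where Bidder 1 bids 4, Bidder 2 bids 4 and Bidder 3 bids 4.
Truthful bid 11: wins, pays 11, utility 11 - 11 = 0.
Bid 7 instead: wins, pays 7, utility 11 - 7 = 4.
Since 4 > 0, bidding 7 is strictly better here, so truthful bidding is not dominant.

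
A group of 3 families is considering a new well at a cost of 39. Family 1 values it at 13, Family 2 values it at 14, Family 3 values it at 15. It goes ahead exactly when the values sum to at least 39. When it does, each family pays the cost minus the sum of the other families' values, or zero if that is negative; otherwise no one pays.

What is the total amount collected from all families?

33

Total value 42 ≥ cost 39, so it is built.
Family 1: others sum to 29; max(0, 39 - 29) = 10.
Family 2: others sum to 28; max(0, 39 - 28) = 11.
Family 3: others sum to 27; max(0, 39 - 27) = 12.
Total collected = 10 + 11 + 12 = 33.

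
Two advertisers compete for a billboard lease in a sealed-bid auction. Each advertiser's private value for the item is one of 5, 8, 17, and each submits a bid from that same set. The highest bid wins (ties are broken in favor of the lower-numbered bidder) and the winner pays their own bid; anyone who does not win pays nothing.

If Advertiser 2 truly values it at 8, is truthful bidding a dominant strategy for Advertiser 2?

Yes

Check each profile of the others' bids and compare truth against every alternative bid.
Others bid (5): truth gives 0, best alternative gives 0.
Others bid (8): truth gives 0, best alternative gives 0.
Others bid (17): truth gives 0, best alternative gives 0.
In every case the truthful bid is at least as good as any alternative, so it is a dominant strategy.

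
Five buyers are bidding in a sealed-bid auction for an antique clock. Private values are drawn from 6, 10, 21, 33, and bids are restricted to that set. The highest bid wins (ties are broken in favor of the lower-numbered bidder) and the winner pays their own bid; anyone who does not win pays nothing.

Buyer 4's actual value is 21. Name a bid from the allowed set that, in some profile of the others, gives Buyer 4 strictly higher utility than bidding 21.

10

Suppose Buyer 1 bids 6, Buyer 2 bids 6, Buyer 3 bids 6 and Buyer 5 bids 6.
Bid 21: wins, pays 21, utility 21 - 21 = 0.
Bid 10: wins, pays 10, utility 21 - 10 = 11.
So bidding 10 beats truth here (11 > 0).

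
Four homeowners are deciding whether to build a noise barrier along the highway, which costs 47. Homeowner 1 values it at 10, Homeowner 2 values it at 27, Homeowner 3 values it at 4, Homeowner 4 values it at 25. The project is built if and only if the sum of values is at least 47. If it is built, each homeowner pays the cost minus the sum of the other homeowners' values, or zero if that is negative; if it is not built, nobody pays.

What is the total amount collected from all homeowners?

14

Total value 66 ≥ cost 47, so it is built.
Homeowner 1: others sum to 56; max(0, 47 - 56) = 0.
Homeowner 2: others sum to 39; max(0, 47 - 39) = 8.
Homeowner 3: others sum to 62; max(0, 47 - 62) = 0.
Homeowner 4: others sum to 41; max(0, 47 - 41) = 6.
Total collected = 0 + 8 + 0 + 6 = 14.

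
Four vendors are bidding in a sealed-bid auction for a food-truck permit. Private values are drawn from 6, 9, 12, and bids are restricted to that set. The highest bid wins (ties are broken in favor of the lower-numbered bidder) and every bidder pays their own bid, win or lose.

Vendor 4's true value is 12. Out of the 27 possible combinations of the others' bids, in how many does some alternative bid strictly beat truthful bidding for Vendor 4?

20

Others bid (6, 6, 6): truth gives 0; bid 9 gives 3 > 0. Violating.
Others bid (6, 6, 12): truth gives -12; bid 6 gives -6 > -12. Violating.
Others bid (6, 9, 12): truth gives -12; bid 6 gives -6 > -12. Violating.
Others bid (6, 12, 6): truth gives -12; bid 6 gives -6 > -12. Violating.
Others bid (6, 6, 9): truth gives 0; no alternative beats it.
Others bid (6, 9, 6): truth gives 0; no alternative beats it.
(Checking all 27 profiles: 20 have a profitable deviation, 7 do not.)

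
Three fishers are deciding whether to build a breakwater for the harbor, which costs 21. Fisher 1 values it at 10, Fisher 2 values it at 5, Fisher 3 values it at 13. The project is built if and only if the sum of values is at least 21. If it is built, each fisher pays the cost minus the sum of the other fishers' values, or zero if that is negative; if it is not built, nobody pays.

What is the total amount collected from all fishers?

Total value 28 ≥ cost 21, so it is built.
Fisher 1: others sum to 18; max(0, 21 - 18) = 3.
Fisher 2: others sum to 23; max(0, 21 - 23) = 0.
Fisher 3: others sum to 15; max(0, 21 - 15) = 6.
Total collected = 3 + 0 + 6 = 9.

9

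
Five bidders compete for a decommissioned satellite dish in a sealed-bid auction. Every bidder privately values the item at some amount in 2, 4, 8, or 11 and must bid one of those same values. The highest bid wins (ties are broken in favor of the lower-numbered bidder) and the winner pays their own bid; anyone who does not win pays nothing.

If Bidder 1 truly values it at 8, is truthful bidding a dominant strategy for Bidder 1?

Consider the case where Bidder 2 bids 2, Bidder 3 bids 2, Bidder 4 bids 2 and Bidder 5 bids 2.
Truthful bid 8: wins, pays 8, utility 8 - 8 = 0.
Bid 2 instead: wins, pays 2, utility 8 - 2 = 6.
Since 6 > 0, bidding 2 is strictly better here, so truthful bidding is not dominant.

No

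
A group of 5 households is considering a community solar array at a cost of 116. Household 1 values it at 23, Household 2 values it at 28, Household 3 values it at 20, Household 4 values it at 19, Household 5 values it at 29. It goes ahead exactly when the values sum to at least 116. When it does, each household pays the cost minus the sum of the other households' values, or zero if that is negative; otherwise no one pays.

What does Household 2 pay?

25

Total value 119 ≥ cost 116, so the project is built.
The other households' values sum to 91.
Cost minus that sum is 116 - 91 = 25.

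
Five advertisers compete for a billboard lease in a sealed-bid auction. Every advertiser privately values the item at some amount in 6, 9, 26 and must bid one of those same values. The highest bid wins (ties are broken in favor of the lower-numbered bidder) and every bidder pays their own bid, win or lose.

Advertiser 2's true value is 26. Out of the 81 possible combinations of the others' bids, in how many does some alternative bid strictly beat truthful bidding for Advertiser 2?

35

Others bid (6, 6, 6, 6): truth gives 0; bid 9 gives 17 > 0. Violating.
Others bid (6, 6, 6, 9): truth gives 0; bid 9 gives 17 > 0. Violating.
Others bid (6, 6, 9, 6): truth gives 0; bid 9 gives 17 > 0. Violating.
Others bid (6, 6, 9, 9): truth gives 0; bid 9 gives 17 > 0. Violating.
Others bid (6, 6, 6, 26): truth gives 0; no alternative beats it.
Others bid (6, 6, 9, 26): truth gives 0; no alternative beats it.
(Checking all 81 profiles: 35 have a profitable deviation, 46 do not.)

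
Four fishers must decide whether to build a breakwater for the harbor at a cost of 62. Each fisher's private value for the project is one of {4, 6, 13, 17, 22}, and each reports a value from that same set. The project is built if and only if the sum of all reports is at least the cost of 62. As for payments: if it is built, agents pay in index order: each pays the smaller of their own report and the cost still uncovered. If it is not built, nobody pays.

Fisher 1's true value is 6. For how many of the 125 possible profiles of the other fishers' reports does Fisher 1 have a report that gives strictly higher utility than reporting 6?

4

Others report (17, 22, 22): truth gives 0; report 4 gives 2 > 0. Violating.
Others report (22, 17, 22): truth gives 0; report 4 gives 2 > 0. Violating.
Others report (22, 22, 17): truth gives 0; report 4 gives 2 > 0. Violating.
Others report (22, 22, 22): truth gives 0; report 4 gives 2 > 0. Violating.
Others report (4, 4, 4): truth gives 0; no alternative beats it.
Others report (4, 4, 6): truth gives 0; no alternative beats it.
(Checking all 125 profiles: 4 have a profitable deviation, 121 do not.)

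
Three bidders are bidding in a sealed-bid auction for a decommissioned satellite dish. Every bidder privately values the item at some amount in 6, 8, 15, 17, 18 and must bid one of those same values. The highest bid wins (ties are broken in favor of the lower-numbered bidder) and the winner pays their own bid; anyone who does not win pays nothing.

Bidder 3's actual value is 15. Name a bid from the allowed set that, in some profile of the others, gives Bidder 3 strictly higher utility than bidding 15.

Suppose Bidder 1 bids 6 and Bidder 2 bids 6.
Bid 15: wins, pays 15, utility 15 - 15 = 0.
Bid 8: wins, pays 8, utility 15 - 8 = 7.
So bidding 8 beats truth here (7 > 0).

8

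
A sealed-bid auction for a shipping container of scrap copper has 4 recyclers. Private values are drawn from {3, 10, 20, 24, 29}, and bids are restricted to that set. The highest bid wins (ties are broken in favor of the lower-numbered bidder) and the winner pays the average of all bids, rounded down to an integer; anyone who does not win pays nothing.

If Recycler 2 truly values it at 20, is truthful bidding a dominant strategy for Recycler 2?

Consider the case where Recycler 1 bids 3, Recycler 3 bids 3 and Recycler 4 bids 3.
Truthful bid 20: wins, pays 7, utility 20 - 7 = 13.
Bid 10 instead: wins, pays 4, utility 20 - 4 = 16.
Since 16 > 13, bidding 10 is strictly better here, so truthful bidding is not dominant.

No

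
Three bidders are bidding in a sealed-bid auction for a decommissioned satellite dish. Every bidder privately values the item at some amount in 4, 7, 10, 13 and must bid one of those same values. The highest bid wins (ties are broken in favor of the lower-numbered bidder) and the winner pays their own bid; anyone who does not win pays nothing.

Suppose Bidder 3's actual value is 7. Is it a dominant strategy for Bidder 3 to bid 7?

Yes

Check each profile of the others' bids and compare truth against every alternative bid.
Others bid (4, 4): truth gives 0, best alternative gives 0.
Others bid (4, 7): truth gives 0, best alternative gives 0.
Others bid (4, 10): truth gives 0, best alternative gives 0.
Others bid (4, 13): truth gives 0, best alternative gives 0.
Others bid (7, 4): truth gives 0, best alternative gives 0.
Others bid (7, 7): truth gives 0, best alternative gives 0.
(Remaining 10 profiles checked similarly; truth is weakly best in each.)
In every case the truthful bid is at least as good as any alternative, so it is a dominant strategy.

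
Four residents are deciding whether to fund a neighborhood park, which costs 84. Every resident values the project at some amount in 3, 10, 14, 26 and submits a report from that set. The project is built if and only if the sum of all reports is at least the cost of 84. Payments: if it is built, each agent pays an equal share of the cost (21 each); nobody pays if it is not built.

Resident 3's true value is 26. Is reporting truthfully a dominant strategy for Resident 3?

Check each profile of the others' reports and compare truth against every alternative report.
Others report (10, 26, 26): truth gives 5, best alternative gives 0.
Others report (14, 26, 26): truth gives 5, best alternative gives 0.
Others report (26, 10, 26): truth gives 5, best alternative gives 0.
Others report (26, 14, 26): truth gives 5, best alternative gives 0.
Others report (26, 26, 10): truth gives 5, best alternative gives 0.
Others report (26, 26, 14): truth gives 5, best alternative gives 0.
(Remaining 58 profiles checked similarly; truth is weakly best in each.)
In every case the truthful report is at least as good as any alternative, so it is a dominant strategy.

Yes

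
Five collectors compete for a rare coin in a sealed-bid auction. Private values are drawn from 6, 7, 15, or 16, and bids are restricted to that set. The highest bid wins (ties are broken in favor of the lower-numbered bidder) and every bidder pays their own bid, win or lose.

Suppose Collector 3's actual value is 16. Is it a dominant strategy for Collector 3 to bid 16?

No

Consider the case where Collector 1 bids 6, Collector 2 bids 6, Collector 4 bids 6 and Collector 5 bids 6.
Truthful bid 16: wins, pays 16, utility 16 - 16 = 0.
Bid 7 instead: wins, pays 7, utility 16 - 7 = 9.
Since 9 > 0, bidding 7 is strictly better here, so truthful bidding is not dominant.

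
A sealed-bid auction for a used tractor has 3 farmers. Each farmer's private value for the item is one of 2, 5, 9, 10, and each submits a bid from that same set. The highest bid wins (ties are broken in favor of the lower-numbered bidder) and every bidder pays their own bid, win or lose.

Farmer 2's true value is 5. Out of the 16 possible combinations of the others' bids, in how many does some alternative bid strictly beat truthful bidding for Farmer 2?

Others bid (2, 9): truth gives -5; bid 2 gives -2 > -5. Violating.
Others bid (2, 10): truth gives -5; bid 2 gives -2 > -5. Violating.
Others bid (5, 2): truth gives -5; bid 2 gives -2 > -5. Violating.
Others bid (5, 5): truth gives -5; bid 2 gives -2 > -5. Violating.
Others bid (2, 2): truth gives 0; no alternative beats it.
Others bid (2, 5): truth gives 0; no alternative beats it.
(Checking all 16 profiles: 14 have a profitable deviation, 2 do not.)

14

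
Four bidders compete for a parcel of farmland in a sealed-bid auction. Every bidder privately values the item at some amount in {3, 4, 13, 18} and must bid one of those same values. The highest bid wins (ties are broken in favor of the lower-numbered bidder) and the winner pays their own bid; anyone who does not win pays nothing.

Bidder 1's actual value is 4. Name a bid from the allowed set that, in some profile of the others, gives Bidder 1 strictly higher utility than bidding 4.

Suppose Bidder 2 bids 3, Bidder 3 bids 3 and Bidder 4 bids 3.
Bid 4: wins, pays 4, utility 4 - 4 = 0.
Bid 3: wins, pays 3, utility 4 - 3 = 1.
So bidding 3 beats truth here (1 > 0).

3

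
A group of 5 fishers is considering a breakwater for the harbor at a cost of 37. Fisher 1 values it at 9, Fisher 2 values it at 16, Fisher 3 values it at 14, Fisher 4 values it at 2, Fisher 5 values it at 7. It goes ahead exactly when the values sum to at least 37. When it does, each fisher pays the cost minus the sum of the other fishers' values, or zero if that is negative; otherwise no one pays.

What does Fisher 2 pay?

Total value 48 ≥ cost 37, so the project is built.
The other fishers' values sum to 32.
Cost minus that sum is 37 - 32 = 5.

5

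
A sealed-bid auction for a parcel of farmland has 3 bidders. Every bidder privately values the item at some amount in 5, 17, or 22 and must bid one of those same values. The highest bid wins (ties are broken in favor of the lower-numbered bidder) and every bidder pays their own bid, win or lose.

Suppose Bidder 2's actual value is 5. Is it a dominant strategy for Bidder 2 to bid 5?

Yes

Check each profile of the others' bids and compare truth against every alternative bid.
Others bid (5, 22): truth gives -5, best alternative gives -17.
Others bid (17, 5): truth gives -5, best alternative gives -17.
Others bid (17, 17): truth gives -5, best alternative gives -17.
Others bid (17, 22): truth gives -5, best alternative gives -17.
Others bid (22, 5): truth gives -5, best alternative gives -17.
Others bid (22, 17): truth gives -5, best alternative gives -17.
(Remaining 3 profiles checked similarly; truth is weakly best in each.)
In every case the truthful bid is at least as good as any alternative, so it is a dominant strategy.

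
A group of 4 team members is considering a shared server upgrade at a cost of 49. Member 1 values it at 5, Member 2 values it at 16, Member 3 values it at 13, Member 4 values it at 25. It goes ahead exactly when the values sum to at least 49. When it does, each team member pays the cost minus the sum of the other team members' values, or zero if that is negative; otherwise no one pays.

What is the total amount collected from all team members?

Total value 59 ≥ cost 49, so it is built.
Member 1: others sum to 54; max(0, 49 - 54) = 0.
Member 2: others sum to 43; max(0, 49 - 43) = 6.
Member 3: others sum to 46; max(0, 49 - 46) = 3.
Member 4: others sum to 34; max(0, 49 - 34) = 15.
Total collected = 0 + 6 + 3 + 15 = 24.

24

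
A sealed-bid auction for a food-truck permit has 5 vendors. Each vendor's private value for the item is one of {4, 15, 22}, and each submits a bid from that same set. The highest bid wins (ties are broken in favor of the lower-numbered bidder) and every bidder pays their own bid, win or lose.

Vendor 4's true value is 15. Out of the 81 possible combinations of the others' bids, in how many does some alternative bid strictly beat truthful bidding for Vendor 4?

Others bid (4, 4, 4, 22): truth gives -15; bid 4 gives -4 > -15. Violating.
Others bid (4, 4, 15, 4): truth gives -15; bid 4 gives -4 > -15. Violating.
Others bid (4, 4, 15, 15): truth gives -15; bid 4 gives -4 > -15. Violating.
Others bid (4, 4, 15, 22): truth gives -15; bid 4 gives -4 > -15. Violating.
Others bid (4, 4, 4, 4): truth gives 0; no alternative beats it.
Others bid (4, 4, 4, 15): truth gives 0; no alternative beats it.
(Checking all 81 profiles: 79 have a profitable deviation, 2 do not.)

79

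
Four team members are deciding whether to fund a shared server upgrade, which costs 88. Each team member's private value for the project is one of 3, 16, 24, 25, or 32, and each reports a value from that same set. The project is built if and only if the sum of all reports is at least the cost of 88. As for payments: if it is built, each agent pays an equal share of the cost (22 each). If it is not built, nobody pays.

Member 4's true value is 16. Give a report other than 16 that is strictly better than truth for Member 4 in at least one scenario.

3

Suppose Member 1 reports 16, Member 2 reports 24 and Member 3 reports 32.
Report 16: project built, pays 22, utility 16 - 22 = -6.
Report 3: project not built, utility 0.
So reporting 3 beats truth here (0 > -6).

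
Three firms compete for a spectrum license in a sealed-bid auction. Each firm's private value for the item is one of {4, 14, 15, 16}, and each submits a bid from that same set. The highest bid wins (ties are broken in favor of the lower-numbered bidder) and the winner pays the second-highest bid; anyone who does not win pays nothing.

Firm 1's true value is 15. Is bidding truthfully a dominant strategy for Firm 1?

Yes

Check each profile of the others' bids and compare truth against every alternative bid.
Others bid (4, 4): truth gives 11, best alternative gives 11.
Others bid (4, 14): truth gives 1, best alternative gives 1.
Others bid (14, 4): truth gives 1, best alternative gives 1.
Others bid (14, 14): truth gives 1, best alternative gives 1.
Others bid (4, 15): truth gives 0, best alternative gives 0.
Others bid (4, 16): truth gives 0, best alternative gives 0.
(Remaining 10 profiles checked similarly; truth is weakly best in each.)
In every case the truthful bid is at least as good as any alternative, so it is a dominant strategy.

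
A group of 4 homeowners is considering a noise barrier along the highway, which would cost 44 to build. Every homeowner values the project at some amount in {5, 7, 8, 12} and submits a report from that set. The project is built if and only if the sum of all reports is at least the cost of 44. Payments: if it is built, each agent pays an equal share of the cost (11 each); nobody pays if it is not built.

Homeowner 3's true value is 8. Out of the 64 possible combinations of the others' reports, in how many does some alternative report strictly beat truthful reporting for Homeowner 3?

Others report (12, 12, 12): truth gives -3; report 5 gives 0 > -3. Violating.
Others report (5, 5, 5): truth gives 0; no alternative beats it.
Others report (5, 5, 7): truth gives 0; no alternative beats it.
(Checking all 64 profiles: 1 has a profitable deviation, 63 do not.)

1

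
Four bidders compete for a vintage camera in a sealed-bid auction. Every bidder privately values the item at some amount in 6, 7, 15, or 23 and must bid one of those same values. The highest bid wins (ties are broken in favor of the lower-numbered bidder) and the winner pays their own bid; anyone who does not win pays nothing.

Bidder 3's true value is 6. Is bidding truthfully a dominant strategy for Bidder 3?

Check each profile of the others' bids and compare truth against every alternative bid.
Others bid (6, 6, 6): truth gives 0, best alternative gives -1.
Others bid (6, 6, 7): truth gives 0, best alternative gives -1.
Others bid (6, 6, 15): truth gives 0, best alternative gives 0.
Others bid (6, 6, 23): truth gives 0, best alternative gives 0.
Others bid (6, 7, 6): truth gives 0, best alternative gives 0.
Others bid (6, 7, 7): truth gives 0, best alternative gives 0.
(Remaining 58 profiles checked similarly; truth is weakly best in each.)
In every case the truthful bid is at least as good as any alternative, so it is a dominant strategy.

Yes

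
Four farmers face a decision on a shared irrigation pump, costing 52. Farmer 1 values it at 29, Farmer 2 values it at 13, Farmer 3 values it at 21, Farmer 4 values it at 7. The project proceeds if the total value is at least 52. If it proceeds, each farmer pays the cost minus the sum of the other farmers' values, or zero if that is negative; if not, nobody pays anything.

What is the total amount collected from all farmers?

Total value 70 ≥ cost 52, so it is built.
Farmer 1: others sum to 41; max(0, 52 - 41) = 11.
Farmer 2: others sum to 57; max(0, 52 - 57) = 0.
Farmer 3: others sum to 49; max(0, 52 - 49) = 3.
Farmer 4: others sum to 63; max(0, 52 - 63) = 0.
Total collected = 11 + 0 + 3 + 0 = 14.

14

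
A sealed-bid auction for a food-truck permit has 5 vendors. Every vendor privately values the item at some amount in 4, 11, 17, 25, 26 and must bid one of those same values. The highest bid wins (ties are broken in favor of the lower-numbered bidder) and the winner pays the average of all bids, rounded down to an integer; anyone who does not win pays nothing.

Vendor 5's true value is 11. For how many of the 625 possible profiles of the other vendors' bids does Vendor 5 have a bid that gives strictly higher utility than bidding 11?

Others bid (4, 4, 4, 11): truth gives 0; bid 17 gives 3 > 0. Violating.
Others bid (4, 4, 4, 17): truth gives 0; bid 25 gives 1 > 0. Violating.
Others bid (4, 4, 11, 4): truth gives 0; bid 17 gives 3 > 0. Violating.
Others bid (4, 4, 11, 11): truth gives 0; bid 17 gives 2 > 0. Violating.
Others bid (4, 4, 4, 4): truth gives 6; no alternative beats it.
Others bid (4, 4, 4, 25): truth gives 0; no alternative beats it.
(Checking all 625 profiles: 18 have a profitable deviation, 607 do not.)

18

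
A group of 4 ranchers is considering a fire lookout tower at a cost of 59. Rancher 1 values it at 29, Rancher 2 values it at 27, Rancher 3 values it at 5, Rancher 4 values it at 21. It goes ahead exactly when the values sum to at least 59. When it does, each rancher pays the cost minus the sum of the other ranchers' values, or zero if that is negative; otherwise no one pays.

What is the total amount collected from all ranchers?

Total value 82 ≥ cost 59, so it is built.
Rancher 1: others sum to 53; max(0, 59 - 53) = 6.
Rancher 2: others sum to 55; max(0, 59 - 55) = 4.
Rancher 3: others sum to 77; max(0, 59 - 77) = 0.
Rancher 4: others sum to 61; max(0, 59 - 61) = 0.
Total collected = 6 + 4 + 0 + 0 = 10.

10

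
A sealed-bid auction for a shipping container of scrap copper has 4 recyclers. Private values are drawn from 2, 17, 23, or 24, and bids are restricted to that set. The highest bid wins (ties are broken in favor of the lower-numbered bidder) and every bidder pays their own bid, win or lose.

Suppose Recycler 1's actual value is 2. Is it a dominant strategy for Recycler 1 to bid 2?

Check each profile of the others' bids and compare truth against every alternative bid.
Others bid (2, 2, 2): truth gives 0, best alternative gives -15.
Others bid (2, 2, 23): truth gives -2, best alternative gives -17.
Others bid (2, 2, 24): truth gives -2, best alternative gives -17.
Others bid (2, 17, 23): truth gives -2, best alternative gives -17.
Others bid (2, 17, 24): truth gives -2, best alternative gives -17.
Others bid (2, 23, 2): truth gives -2, best alternative gives -17.
(Remaining 58 profiles checked similarly; truth is weakly best in each.)
In every case the truthful bid is at least as good as any alternative, so it is a dominant strategy.

Yes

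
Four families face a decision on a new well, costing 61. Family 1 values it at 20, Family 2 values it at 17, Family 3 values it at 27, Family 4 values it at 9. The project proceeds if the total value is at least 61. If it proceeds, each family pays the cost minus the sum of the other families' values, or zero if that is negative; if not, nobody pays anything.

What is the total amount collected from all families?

28

Total value 73 ≥ cost 61, so it is built.
Family 1: others sum to 53; max(0, 61 - 53) = 8.
Family 2: others sum to 56; max(0, 61 - 56) = 5.
Family 3: others sum to 46; max(0, 61 - 46) = 15.
Family 4: others sum to 64; max(0, 61 - 64) = 0.
Total collected = 8 + 5 + 15 + 0 = 28.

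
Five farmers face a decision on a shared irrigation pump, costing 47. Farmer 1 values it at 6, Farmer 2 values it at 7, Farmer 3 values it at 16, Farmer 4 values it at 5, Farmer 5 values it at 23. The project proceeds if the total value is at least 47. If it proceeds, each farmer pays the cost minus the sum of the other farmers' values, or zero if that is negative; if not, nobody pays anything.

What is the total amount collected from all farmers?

Total value 57 ≥ cost 47, so it is built.
Farmer 1: others sum to 51; max(0, 47 - 51) = 0.
Farmer 2: others sum to 50; max(0, 47 - 50) = 0.
Farmer 3: others sum to 41; max(0, 47 - 41) = 6.
Farmer 4: others sum to 52; max(0, 47 - 52) = 0.
Farmer 5: others sum to 34; max(0, 47 - 34) = 13.
Total collected = 0 + 0 + 6 + 0 + 13 = 19.

19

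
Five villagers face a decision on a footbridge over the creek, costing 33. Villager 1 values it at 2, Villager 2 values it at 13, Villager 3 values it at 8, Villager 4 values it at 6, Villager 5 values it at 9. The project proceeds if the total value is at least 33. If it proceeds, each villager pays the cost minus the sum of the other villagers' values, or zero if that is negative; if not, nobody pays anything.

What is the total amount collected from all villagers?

Total value 38 ≥ cost 33, so it is built.
Villager 1: others sum to 36; max(0, 33 - 36) = 0.
Villager 2: others sum to 25; max(0, 33 - 25) = 8.
Villager 3: others sum to 30; max(0, 33 - 30) = 3.
Villager 4: others sum to 32; max(0, 33 - 32) = 1.
Villager 5: others sum to 29; max(0, 33 - 29) = 4.
Total collected = 0 + 8 + 3 + 1 + 4 = 16.

16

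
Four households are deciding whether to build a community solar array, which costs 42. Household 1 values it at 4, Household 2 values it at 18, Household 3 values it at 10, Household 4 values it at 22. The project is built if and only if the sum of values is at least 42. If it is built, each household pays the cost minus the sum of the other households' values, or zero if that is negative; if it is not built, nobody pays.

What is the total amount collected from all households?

16

Total value 54 ≥ cost 42, so it is built.
Household 1: others sum to 50; max(0, 42 - 50) = 0.
Household 2: others sum to 36; max(0, 42 - 36) = 6.
Household 3: others sum to 44; max(0, 42 - 44) = 0.
Household 4: others sum to 32; max(0, 42 - 32) = 10.
Total collected = 0 + 6 + 0 + 10 = 16.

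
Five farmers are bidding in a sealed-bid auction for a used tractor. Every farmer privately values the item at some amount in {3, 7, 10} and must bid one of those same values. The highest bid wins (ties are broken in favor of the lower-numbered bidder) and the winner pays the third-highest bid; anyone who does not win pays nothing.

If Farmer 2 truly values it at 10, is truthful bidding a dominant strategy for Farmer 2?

Yes

Check each profile of the others' bids and compare truth against every alternative bid.
Others bid (3, 3, 3, 10): truth gives 7, best alternative gives 0.
Others bid (3, 3, 10, 3): truth gives 7, best alternative gives 0.
Others bid (3, 10, 3, 3): truth gives 7, best alternative gives 0.
Others bid (7, 3, 3, 3): truth gives 7, best alternative gives 0.
Others bid (3, 3, 7, 10): truth gives 3, best alternative gives 0.
Others bid (3, 3, 10, 7): truth gives 3, best alternative gives 0.
(Remaining 75 profiles checked similarly; truth is weakly best in each.)
In every case the truthful bid is at least as good as any alternative, so it is a dominant strategy.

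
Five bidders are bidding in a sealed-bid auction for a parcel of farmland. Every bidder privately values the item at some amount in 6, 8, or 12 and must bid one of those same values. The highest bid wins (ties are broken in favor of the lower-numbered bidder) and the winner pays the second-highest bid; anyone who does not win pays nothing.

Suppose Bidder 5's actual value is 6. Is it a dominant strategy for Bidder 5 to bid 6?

Yes

Check each profile of the others' bids and compare truth against every alternative bid.
Others bid (6, 6, 6, 6): truth gives 0, best alternative gives 0.
Others bid (6, 6, 6, 8): truth gives 0, best alternative gives 0.
Others bid (6, 6, 6, 12): truth gives 0, best alternative gives 0.
Others bid (6, 6, 8, 6): truth gives 0, best alternative gives 0.
Others bid (6, 6, 8, 8): truth gives 0, best alternative gives 0.
Others bid (6, 6, 8, 12): truth gives 0, best alternative gives 0.
(Remaining 75 profiles checked similarly; truth is weakly best in each.)
In every case the truthful bid is at least as good as any alternative, so it is a dominant strategy.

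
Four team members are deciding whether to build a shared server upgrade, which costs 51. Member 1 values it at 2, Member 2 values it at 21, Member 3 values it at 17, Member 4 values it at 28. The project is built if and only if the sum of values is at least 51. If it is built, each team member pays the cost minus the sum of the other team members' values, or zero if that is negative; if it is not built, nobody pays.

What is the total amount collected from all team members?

Total value 68 ≥ cost 51, so it is built.
Member 1: others sum to 66; max(0, 51 - 66) = 0.
Member 2: others sum to 47; max(0, 51 - 47) = 4.
Member 3: others sum to 51; max(0, 51 - 51) = 0.
Member 4: others sum to 40; max(0, 51 - 40) = 11.
Total collected = 0 + 4 + 0 + 11 = 15.

15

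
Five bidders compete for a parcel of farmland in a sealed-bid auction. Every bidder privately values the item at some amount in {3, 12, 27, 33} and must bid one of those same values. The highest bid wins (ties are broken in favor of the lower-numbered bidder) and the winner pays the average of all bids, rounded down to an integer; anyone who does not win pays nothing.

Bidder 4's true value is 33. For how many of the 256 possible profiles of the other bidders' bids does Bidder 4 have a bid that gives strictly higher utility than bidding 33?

24

Others bid (3, 3, 3, 3): truth gives 24; bid 12 gives 29 > 24. Violating.
Others bid (3, 3, 3, 12): truth gives 23; bid 12 gives 27 > 23. Violating.
Others bid (3, 3, 3, 27): truth gives 20; bid 27 gives 21 > 20. Violating.
Others bid (3, 3, 12, 3): truth gives 23; bid 27 gives 24 > 23. Violating.
Others bid (3, 3, 3, 33): truth gives 18; no alternative beats it.
Others bid (3, 3, 12, 33): truth gives 17; no alternative beats it.
(Checking all 256 profiles: 24 have a profitable deviation, 232 do not.)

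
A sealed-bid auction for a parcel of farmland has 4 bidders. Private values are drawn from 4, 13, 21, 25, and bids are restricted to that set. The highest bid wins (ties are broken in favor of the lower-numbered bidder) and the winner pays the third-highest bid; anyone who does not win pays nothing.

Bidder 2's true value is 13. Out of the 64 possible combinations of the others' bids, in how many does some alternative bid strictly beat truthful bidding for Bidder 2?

Others bid (4, 4, 21): truth gives 0; bid 21 gives 9 > 0. Violating.
Others bid (4, 4, 25): truth gives 0; bid 25 gives 9 > 0. Violating.
Others bid (4, 21, 4): truth gives 0; bid 21 gives 9 > 0. Violating.
Others bid (4, 25, 4): truth gives 0; bid 25 gives 9 > 0. Violating.
Others bid (4, 4, 4): truth gives 9; no alternative beats it.
Others bid (4, 4, 13): truth gives 9; no alternative beats it.
(Checking all 64 profiles: 6 have a profitable deviation, 58 do not.)

6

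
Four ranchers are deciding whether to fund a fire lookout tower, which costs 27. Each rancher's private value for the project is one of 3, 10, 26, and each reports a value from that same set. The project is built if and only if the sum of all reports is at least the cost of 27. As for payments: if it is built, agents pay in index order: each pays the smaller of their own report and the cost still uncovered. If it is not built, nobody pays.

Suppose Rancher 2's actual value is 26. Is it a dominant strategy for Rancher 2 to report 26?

No

Consider the case where Rancher 1 reports 3, Rancher 3 reports 3 and Rancher 4 reports 26.
Truthful report 26: project built, pays 24, utility 26 - 24 = 2.
Report 3 instead: project built, pays 3, utility 26 - 3 = 23.
Since 23 > 2, reporting 3 is strictly better here, so truthful reporting is not dominant.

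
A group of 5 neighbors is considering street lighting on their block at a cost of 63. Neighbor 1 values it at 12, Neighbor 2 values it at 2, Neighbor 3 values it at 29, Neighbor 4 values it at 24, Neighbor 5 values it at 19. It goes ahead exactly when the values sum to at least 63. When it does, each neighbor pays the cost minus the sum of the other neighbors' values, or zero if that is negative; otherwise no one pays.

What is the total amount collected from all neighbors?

7

Total value 86 ≥ cost 63, so it is built.
Neighbor 1: others sum to 74; max(0, 63 - 74) = 0.
Neighbor 2: others sum to 84; max(0, 63 - 84) = 0.
Neighbor 3: others sum to 57; max(0, 63 - 57) = 6.
Neighbor 4: others sum to 62; max(0, 63 - 62) = 1.
Neighbor 5: others sum to 67; max(0, 63 - 67) = 0.
Total collected = 0 + 0 + 6 + 1 + 0 = 7.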